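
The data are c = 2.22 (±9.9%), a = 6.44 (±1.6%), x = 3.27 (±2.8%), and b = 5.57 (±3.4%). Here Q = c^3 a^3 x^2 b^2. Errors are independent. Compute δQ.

3.04e+05

Each factor contributes (exponent × relative error)² to (δQ/Q)²:
  (3·δc/c)² = (3×0.0990)² = 0.0882;  (3·δa/a)² = (3×0.0160)² = 0.00230;  (2·δx/x)² = (2×0.0280)² = 0.00314;  (2·δb/b)² = (2×0.0340)² = 0.00462
δQ/Q = √(0.0983) = 0.313
Q = 9.69e+05, so δQ = 0.313 × 9.69e+05 = 3.04e+05.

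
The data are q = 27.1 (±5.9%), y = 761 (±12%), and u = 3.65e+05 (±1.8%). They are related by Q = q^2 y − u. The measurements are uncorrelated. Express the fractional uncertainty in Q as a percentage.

Let p = q^2·y = 5.59e+05. δp/p = √((2·δq/q)² + (1·δy/y)²) = √(0.0139 + 0.0144) = 0.168, so δp = 94100.
Q = p − u: δQ = √(δp² + δu²) = √(8.85e+09 + 4.32e+07) = 94300
Q = 1.94e+05, so δQ/Q = 94300/1.94e+05 = 0.486.

48.6%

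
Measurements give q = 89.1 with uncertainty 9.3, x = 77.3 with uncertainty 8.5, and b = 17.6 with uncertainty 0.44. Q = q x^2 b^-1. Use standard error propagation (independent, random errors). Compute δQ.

Q is a product of powers, so relative uncertainties combine in quadrature:
  (1·δq/q)² = (1×0.104)² = 0.0109;  (2·δx/x)² = (2×0.110)² = 0.0484;  (-1·δb/b)² = (-1×0.0250)² = 0.000625
δQ/Q = √(0.0599) = 0.245
Q = 30200, so δQ = 0.245 × 30200 = 7400.

7400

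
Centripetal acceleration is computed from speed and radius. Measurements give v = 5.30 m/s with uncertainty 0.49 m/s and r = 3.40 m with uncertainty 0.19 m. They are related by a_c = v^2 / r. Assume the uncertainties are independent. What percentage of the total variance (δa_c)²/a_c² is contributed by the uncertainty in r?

(δa_c/a_c)² = (2·δv/v)² + (-1·δr/r)²
  v term: (2×0.0925)² = 0.0342
  r term: (-1×0.0559)² = 0.00312
Total = 0.0373. Share from r = 0.00312/0.0373 = 0.0837.

8.37%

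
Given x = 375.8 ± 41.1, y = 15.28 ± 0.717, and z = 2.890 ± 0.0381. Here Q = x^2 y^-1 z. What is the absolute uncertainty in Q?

5990

Each factor contributes (exponent × relative error)² to (δQ/Q)²:
  (2·δx/x)² = (2×0.109)² = 0.0478;  (-1·δy/y)² = (-1×0.0469)² = 0.00220;  (1·δz/z)² = (1×0.0132)² = 0.000174
δQ/Q = √(0.0502) = 0.224
Q = 26710, so δQ = 0.224 × 26710 = 5990.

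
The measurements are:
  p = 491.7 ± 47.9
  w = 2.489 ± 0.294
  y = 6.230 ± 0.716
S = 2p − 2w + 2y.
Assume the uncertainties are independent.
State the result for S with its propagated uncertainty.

990.9 ± 95.8

Sums and differences: (δS)² = Σ (cᵢ δxᵢ)².
  (2·δp)² = 9180;  (2·δw)² = 0.346;  (2·δy)² = 2.05
δS = √(9180) = 95.8
S = 990.9.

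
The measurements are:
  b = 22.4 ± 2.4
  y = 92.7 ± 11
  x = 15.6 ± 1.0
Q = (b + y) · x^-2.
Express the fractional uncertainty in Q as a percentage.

Let u = b + y = 115. δu = √(δb² + δy²) = √(5.76 + 121) = 11.3, so δu/u = 0.0978.
Q is then a monomial in u, x:
δQ/Q = √((δu/u)² + (-2·δx/x)²) = √(0.00957 + 0.0164) = 0.161

16.1%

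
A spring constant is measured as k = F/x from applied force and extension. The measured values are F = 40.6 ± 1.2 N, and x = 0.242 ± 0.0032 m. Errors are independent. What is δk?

Since k is a product/quotient, work with relative uncertainties:
  (1·δF/F)² = (1×0.0296)² = 0.000874;  (-1·δx/x)² = (-1×0.0132)² = 0.000175
δk/k = √(0.00105) = 0.0324
k = 168 N/m, so δk = 0.0324 × 168 = 5.43 N/m.

5.43 N/m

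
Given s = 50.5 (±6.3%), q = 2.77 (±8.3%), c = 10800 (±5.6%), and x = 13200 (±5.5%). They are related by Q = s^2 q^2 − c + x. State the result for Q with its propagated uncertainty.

Let p = s^2·q^2 = 19600. δp/p = √((2·δs/s)² + (2·δq/q)²) = √(0.0159 + 0.0276) = 0.208, so δp = 4080.
Q = p − c + x: δQ = √(δp² + δc² + δx²) = √(1.66e+07 + 3.66e+05 + 5.27e+05) = 4190
Q = 22000.

22000 ± 4190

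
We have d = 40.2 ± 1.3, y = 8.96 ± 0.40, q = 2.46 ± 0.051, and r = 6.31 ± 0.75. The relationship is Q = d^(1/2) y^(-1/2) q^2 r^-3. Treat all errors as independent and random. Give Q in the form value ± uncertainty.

0.0510 ± 0.0184

Since Q is a product/quotient, work with relative uncertainties:
  (½·δd/d)² = (0.5×0.0323)² = 0.000261;  (−½·δy/y)² = (-0.5×0.0446)² = 0.000498;  (2·δq/q)² = (2×0.0207)² = 0.00172;  (-3·δr/r)² = (-3×0.119)² = 0.127
δQ/Q = √(0.130) = 0.360
Q = 0.0510, so δQ = 0.360 × 0.0510 = 0.0184.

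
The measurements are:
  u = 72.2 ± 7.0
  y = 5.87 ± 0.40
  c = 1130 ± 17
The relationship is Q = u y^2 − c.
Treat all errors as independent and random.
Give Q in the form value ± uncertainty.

Let p = u·y^2 = 2490. δp/p = √((1·δu/u)² + (2·δy/y)²) = √(0.00940 + 0.0186) = 0.167, so δp = 416.
Q = p − c: δQ = √(δp² + δc²) = √(1.73e+05 + 289) = 416
Q = 1360.

1360 ± 416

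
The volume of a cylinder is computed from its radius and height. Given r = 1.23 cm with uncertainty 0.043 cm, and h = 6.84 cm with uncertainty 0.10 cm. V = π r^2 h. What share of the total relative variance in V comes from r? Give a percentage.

95.8%

(δV/V)² = (2·δr/r)² + (1·δh/h)²
  r term: (2×0.0350)² = 0.00489
  h term: (1×0.0146)² = 0.000214
Total = 0.00510. Share from r = 0.00489/0.00510 = 0.958.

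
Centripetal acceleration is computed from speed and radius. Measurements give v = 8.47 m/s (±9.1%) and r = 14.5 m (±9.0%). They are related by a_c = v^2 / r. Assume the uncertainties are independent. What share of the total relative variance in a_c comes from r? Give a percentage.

19.6%

(δa_c/a_c)² = (2·δv/v)² + (-1·δr/r)²
  v term: (2×0.0910)² = 0.0331
  r term: (-1×0.0900)² = 0.00810
Total = 0.0412. Share from r = 0.00810/0.0412 = 0.196.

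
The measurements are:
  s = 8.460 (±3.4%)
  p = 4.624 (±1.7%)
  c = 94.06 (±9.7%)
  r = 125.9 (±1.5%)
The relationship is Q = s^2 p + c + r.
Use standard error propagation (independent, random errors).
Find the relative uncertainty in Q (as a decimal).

0.0454

Let w = s^2·p = 330.9. δw/w = √((2·δs/s)² + (1·δp/p)²) = √(0.00462 + 0.000289) = 0.0701, so δw = 23.2.
Q = w + c + r: δQ = √(δw² + δc² + δr²) = √(538 + 83.2 + 3.57) = 25.0
Q = 550.9, so δQ/Q = 25.0/550.9 = 0.0454.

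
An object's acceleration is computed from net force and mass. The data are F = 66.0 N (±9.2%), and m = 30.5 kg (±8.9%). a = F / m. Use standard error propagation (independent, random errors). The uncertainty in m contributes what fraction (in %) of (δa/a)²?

(δa/a)² = (1·δF/F)² + (-1·δm/m)²
  F term: (1×0.0920)² = 0.00846
  m term: (-1×0.0890)² = 0.00792
Total = 0.0164. Share from m = 0.00792/0.0164 = 0.483.

48.3%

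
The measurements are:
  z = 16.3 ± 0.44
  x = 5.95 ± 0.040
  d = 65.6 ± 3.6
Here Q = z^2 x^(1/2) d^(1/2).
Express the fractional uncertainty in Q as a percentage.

6.07%

Products/powers → add relative errors in quadrature, weighted by exponent:
  (2·δz/z)² = (2×0.0270)² = 0.00291;  (½·δx/x)² = (0.5×0.00672)² = 1.13e-05;  (½·δd/d)² = (0.5×0.0549)² = 0.000753
δQ/Q = √(0.00368) = 0.0607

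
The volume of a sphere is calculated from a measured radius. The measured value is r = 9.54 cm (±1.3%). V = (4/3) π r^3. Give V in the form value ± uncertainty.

3640 ± 142 cm^3

V ∝ r^3, so δV/V = |3| · δr/r = 3 × 0.0130 = 0.0390.
V = 3640 cm^3, so δV = 0.0390 × 3640 = 142 cm^3.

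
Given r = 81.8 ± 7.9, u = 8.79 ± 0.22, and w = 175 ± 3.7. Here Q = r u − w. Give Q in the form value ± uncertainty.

544 ± 71.8

Let p = r·u = 719. δp/p = √((1·δr/r)² + (1·δu/u)²) = √(0.00933 + 0.000626) = 0.0998, so δp = 71.7.
Q = p − w: δQ = √(δp² + δw²) = √(5150 + 13.7) = 71.8
Q = 544.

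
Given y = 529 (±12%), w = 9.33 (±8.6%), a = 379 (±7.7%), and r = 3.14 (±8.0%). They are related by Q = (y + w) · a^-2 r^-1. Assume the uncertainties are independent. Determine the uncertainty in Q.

0.000250

Let u = y + w = 538. δu = √(δy² + δw²) = √(4030 + 0.644) = 63.5, so δu/u = 0.118.
Q is then a monomial in u, a, r:
δQ/Q = √((δu/u)² + (-2·δa/a)² + (-1·δr/r)²) = √(0.0139 + 0.0237 + 0.00640) = 0.210
Q = 0.00119, so δQ = 0.210 × 0.00119 = 0.000250.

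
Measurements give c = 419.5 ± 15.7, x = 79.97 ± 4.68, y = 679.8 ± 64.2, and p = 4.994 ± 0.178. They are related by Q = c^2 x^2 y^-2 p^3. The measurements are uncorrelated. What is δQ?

Products/powers → add relative errors in quadrature, weighted by exponent:
  (2·δc/c)² = (2×0.0374)² = 0.00560;  (2·δx/x)² = (2×0.0585)² = 0.0137;  (-2·δy/y)² = (-2×0.0944)² = 0.0357;  (3·δp/p)² = (3×0.0356)² = 0.0114
δQ/Q = √(0.0664) = 0.258
Q = 303300, so δQ = 0.258 × 303300 = 78200.

78200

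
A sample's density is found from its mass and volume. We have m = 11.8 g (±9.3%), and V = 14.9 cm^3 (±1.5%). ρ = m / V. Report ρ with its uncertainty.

Products/powers → add relative errors in quadrature, weighted by exponent:
  (1·δm/m)² = (1×0.0930)² = 0.00865;  (-1·δV/V)² = (-1×0.0150)² = 0.000225
δρ/ρ = √(0.00887) = 0.0942
ρ = 0.792 g/cm^3, so δρ = 0.0942 × 0.792 = 0.0746 g/cm^3.

0.792 ± 0.0746 g/cm^3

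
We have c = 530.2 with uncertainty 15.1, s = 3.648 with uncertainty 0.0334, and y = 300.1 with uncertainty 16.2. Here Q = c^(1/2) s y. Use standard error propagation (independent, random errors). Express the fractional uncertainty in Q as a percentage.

5.66%

Relative error in a monomial: (δQ/Q)² = Σ (nᵢ · δxᵢ/xᵢ)².
  (½·δc/c)² = (0.5×0.0285)² = 0.000203;  (1·δs/s)² = (1×0.00916)² = 8.38e-05;  (1·δy/y)² = (1×0.0540)² = 0.00291
δQ/Q = √(0.00320) = 0.0566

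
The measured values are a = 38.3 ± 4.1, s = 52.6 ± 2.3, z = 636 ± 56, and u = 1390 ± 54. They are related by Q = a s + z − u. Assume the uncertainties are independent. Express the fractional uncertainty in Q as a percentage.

Let p = a·s = 2010. δp/p = √((1·δa/a)² + (1·δs/s)²) = √(0.0115 + 0.00191) = 0.116, so δp = 233.
Q = p + z − u: δQ = √(δp² + δz² + δu²) = √(54300 + 3140 + 2920) = 246
Q = 1260, so δQ/Q = 246/1260 = 0.195.

19.5%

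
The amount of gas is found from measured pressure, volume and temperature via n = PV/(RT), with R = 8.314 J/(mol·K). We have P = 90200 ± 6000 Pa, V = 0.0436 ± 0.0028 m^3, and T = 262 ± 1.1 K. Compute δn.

For a monomial n ∝ P, V, T^-1, fractional errors add in quadrature:
  (1·δP/P)² = (1×0.0665)² = 0.00442;  (1·δV/V)² = (1×0.0642)² = 0.00412;  (-1·δT/T)² = (-1×0.00420)² = 1.76e-05
δn/n = √(0.00857) = 0.0926
n = 1.81 mol, so δn = 0.0926 × 1.81 = 0.167 mol.

0.167 mol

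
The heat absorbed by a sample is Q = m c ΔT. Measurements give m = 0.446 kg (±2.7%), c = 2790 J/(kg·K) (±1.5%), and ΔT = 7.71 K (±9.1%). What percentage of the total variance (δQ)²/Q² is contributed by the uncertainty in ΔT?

89.7%

(δQ/Q)² = (1·δm/m)² + (1·δc/c)² + (1·δΔT/ΔT)²
  m term: (1×0.0270)² = 0.000729
  c term: (1×0.0150)² = 0.000225
  ΔT term: (1×0.0910)² = 0.00828
Total = 0.00924. Share from ΔT = 0.00828/0.00924 = 0.897.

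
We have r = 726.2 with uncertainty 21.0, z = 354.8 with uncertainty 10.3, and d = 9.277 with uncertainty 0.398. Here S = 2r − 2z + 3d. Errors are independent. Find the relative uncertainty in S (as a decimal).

For a sum/difference, combine absolute errors in quadrature:
  (2·δr)² = 1760;  (2·δz)² = 424;  (3·δd)² = 1.43
δS = √(2190) = 46.8
S = 770.6, so δS/S = 46.8/770.6 = 0.0607.

0.0607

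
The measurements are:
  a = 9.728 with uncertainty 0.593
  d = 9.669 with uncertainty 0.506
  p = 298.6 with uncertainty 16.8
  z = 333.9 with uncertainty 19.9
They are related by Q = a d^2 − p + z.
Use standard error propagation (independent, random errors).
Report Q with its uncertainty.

Let w = a·d^2 = 909.5. δw/w = √((1·δa/a)² + (2·δd/d)²) = √(0.00372 + 0.0110) = 0.121, so δw = 110.
Q = w − p + z: δQ = √(δw² + δp² + δz²) = √(12100 + 282 + 396) = 113
Q = 944.8.

944.8 ± 113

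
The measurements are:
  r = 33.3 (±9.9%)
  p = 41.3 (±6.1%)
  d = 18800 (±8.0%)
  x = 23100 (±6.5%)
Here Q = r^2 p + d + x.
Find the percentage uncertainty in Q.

Let w = r^2·p = 45800. δw/w = √((2·δr/r)² + (1·δp/p)²) = √(0.0392 + 0.00372) = 0.207, so δw = 9490.
Q = w + d + x: δQ = √(δw² + δd² + δx²) = √(9e+07 + 2.26e+06 + 2.25e+06) = 9720
Q = 87700, so δQ/Q = 9720/87700 = 0.111.

11.1%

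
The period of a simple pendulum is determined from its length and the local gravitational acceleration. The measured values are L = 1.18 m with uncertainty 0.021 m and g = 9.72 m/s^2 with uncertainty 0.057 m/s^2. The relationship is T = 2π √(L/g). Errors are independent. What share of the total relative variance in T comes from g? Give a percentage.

(δT/T)² = (½·δL/L)² + (−½·δg/g)²
  L term: (0.5×0.0178)² = 7.92e-05
  g term: (-0.5×0.00586)² = 8.6e-06
Total = 8.78e-05. Share from g = 8.6e-06/8.78e-05 = 0.0979.

9.79%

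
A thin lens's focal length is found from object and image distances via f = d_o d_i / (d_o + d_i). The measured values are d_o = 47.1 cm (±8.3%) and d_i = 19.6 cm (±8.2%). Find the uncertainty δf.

0.870 cm

∂f/∂d_o = (d_i/(d_o+d_i))² = 0.0863;  ∂f/∂d_i = (d_o/(d_o+d_i))² = 0.499
δf = √((∂f/∂d_o · δd_o)² + (∂f/∂d_i · δd_i)²) = √(0.114 + 0.642) = 0.870 cm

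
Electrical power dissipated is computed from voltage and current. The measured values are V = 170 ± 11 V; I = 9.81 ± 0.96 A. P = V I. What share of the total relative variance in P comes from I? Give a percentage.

(δP/P)² = (1·δV/V)² + (1·δI/I)²
  V term: (1×0.0647)² = 0.00419
  I term: (1×0.0979)² = 0.00958
Total = 0.0138. Share from I = 0.00958/0.0138 = 0.696.

69.6%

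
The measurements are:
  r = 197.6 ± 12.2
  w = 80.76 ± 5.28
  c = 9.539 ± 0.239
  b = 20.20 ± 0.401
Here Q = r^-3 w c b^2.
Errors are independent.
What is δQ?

Q is a product of powers, so relative uncertainties combine in quadrature:
  (-3·δr/r)² = (-3×0.0617)² = 0.0343;  (1·δw/w)² = (1×0.0654)² = 0.00427;  (1·δc/c)² = (1×0.0251)² = 0.000628;  (2·δb/b)² = (2×0.0199)² = 0.00158
δQ/Q = √(0.0408) = 0.202
Q = 0.04074, so δQ = 0.202 × 0.04074 = 0.00823.

0.00823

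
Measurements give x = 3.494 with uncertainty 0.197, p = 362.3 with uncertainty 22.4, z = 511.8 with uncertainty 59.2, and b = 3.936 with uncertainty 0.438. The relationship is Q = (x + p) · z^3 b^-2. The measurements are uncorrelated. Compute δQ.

1.32e+09

Let u = x + p = 365.8. δu = √(δx² + δp²) = √(0.0388 + 502) = 22.4, so δu/u = 0.0612.
Q is then a monomial in u, z, b:
δQ/Q = √((δu/u)² + (3·δz/z)² + (-2·δb/b)²) = √(0.00375 + 0.120 + 0.0495) = 0.417
Q = 3.165e+09, so δQ = 0.417 × 3.165e+09 = 1.32e+09.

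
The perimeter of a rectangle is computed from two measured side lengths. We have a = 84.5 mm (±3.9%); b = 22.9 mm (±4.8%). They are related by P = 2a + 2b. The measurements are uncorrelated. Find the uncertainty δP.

6.95 mm

P is a linear combination, so absolute uncertainties add in quadrature:
  (2·δa)² = 43.4;  (2·δb)² = 4.83
δP = √(48.3) = 6.95 mm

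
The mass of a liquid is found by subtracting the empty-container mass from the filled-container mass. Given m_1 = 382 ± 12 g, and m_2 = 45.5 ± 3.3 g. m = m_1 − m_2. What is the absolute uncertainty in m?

Absolute uncertainties add in quadrature for a linear combination:
  (δm_1)² = 144;  (δm_2)² = 10.9
δm = √(155) = 12.4 g

12.4 g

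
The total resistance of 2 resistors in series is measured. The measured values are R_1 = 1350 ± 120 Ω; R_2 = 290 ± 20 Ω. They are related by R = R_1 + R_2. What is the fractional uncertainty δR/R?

Absolute uncertainties add in quadrature for a linear combination:
  (δR_1)² = 14400;  (δR_2)² = 400
δR = √(14800) = 122 Ω
R = 1640 Ω, so δR/R = 122/1640 = 0.0742.

0.0742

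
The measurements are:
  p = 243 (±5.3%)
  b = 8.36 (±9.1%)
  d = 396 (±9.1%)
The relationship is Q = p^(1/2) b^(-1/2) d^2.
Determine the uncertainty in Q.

1.6e+05

For a monomial Q ∝ p^(1/2), b^(-1/2), d^2, fractional errors add in quadrature:
  (½·δp/p)² = (0.5×0.0530)² = 0.000702;  (−½·δb/b)² = (-0.5×0.0910)² = 0.00207;  (2·δd/d)² = (2×0.0910)² = 0.0331
δQ/Q = √(0.0359) = 0.189
Q = 8.45e+05, so δQ = 0.189 × 8.45e+05 = 1.6e+05.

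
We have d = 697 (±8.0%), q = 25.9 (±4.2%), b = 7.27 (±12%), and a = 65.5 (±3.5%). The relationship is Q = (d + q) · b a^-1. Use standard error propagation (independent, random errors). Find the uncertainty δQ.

11.8

Let u = d + q = 723. δu = √(δd² + δq²) = √(3110 + 1.18) = 55.8, so δu/u = 0.0771.
Q is then a monomial in u, b, a:
δQ/Q = √((δu/u)² + (1·δb/b)² + (-1·δa/a)²) = √(0.00595 + 0.0144 + 0.00123) = 0.147
Q = 80.2, so δQ = 0.147 × 80.2 = 11.8.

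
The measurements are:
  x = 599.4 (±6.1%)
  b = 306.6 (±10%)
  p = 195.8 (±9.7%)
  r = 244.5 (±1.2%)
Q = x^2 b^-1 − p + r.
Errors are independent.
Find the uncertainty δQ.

Let w = x^2·b^-1 = 1172. δw/w = √((2·δx/x)² + (-1·δb/b)²) = √(0.0149 + 0.0100) = 0.158, so δw = 185.
Q = w − p + r: δQ = √(δw² + δp² + δr²) = √(34200 + 361 + 8.61) = 186

186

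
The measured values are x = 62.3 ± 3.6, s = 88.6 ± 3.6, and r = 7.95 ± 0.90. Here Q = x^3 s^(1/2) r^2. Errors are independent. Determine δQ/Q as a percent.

For a monomial Q ∝ x^3, s^(1/2), r^2, fractional errors add in quadrature:
  (3·δx/x)² = (3×0.0578)² = 0.0301;  (½·δs/s)² = (0.5×0.0406)² = 0.000413;  (2·δr/r)² = (2×0.113)² = 0.0513
δQ/Q = √(0.0817) = 0.286

28.6%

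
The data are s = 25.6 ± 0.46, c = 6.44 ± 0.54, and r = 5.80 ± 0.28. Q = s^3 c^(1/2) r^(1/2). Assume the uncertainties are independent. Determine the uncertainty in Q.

7430

For a monomial Q ∝ s^3, c^(1/2), r^(1/2), fractional errors add in quadrature:
  (3·δs/s)² = (3×0.0180)² = 0.00291;  (½·δc/c)² = (0.5×0.0839)² = 0.00176;  (½·δr/r)² = (0.5×0.0483)² = 0.000583
δQ/Q = √(0.00525) = 0.0724
Q = 1.03e+05, so δQ = 0.0724 × 1.03e+05 = 7430.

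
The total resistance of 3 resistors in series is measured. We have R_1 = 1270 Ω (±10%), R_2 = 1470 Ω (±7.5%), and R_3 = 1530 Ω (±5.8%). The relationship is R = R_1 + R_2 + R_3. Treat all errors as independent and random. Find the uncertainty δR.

190 Ω

Each term contributes (cᵢ δxᵢ)² to (δR)²:
  (δR_1)² = 16100;  (δR_2)² = 12200;  (δR_3)² = 7870
δR = √(36200) = 190 Ω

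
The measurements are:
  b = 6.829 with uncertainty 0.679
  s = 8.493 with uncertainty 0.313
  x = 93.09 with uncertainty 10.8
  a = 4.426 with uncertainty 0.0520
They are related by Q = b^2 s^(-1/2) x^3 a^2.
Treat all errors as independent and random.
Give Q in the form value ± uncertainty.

Since Q is a product/quotient, work with relative uncertainties:
  (2·δb/b)² = (2×0.0994)² = 0.0395;  (−½·δs/s)² = (-0.5×0.0369)² = 0.000340;  (3·δx/x)² = (3×0.116)² = 0.121;  (2·δa/a)² = (2×0.0117)² = 0.000552
δQ/Q = √(0.162) = 0.402
Q = 2.529e+08, so δQ = 0.402 × 2.529e+08 = 1.02e+08.

(2.529 ± 1.02) × 10^8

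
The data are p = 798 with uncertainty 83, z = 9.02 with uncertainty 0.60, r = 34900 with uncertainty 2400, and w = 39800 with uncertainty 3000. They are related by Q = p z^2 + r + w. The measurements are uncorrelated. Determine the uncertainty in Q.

Let h = p·z^2 = 64900. δh/h = √((1·δp/p)² + (2·δz/z)²) = √(0.0108 + 0.0177) = 0.169, so δh = 11000.
Q = h + r + w: δQ = √(δh² + δr² + δw²) = √(1.2e+08 + 5.76e+06 + 9e+06) = 11600

11600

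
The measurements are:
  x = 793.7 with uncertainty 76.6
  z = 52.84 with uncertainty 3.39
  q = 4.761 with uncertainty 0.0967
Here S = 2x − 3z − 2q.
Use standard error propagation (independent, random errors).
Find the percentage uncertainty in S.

Sums and differences: (δS)² = Σ (cᵢ δxᵢ)².
  (2·δx)² = 23500;  (3·δz)² = 103;  (2·δq)² = 0.0374
δS = √(23600) = 154
S = 1419, so δS/S = 154/1419 = 0.108.

10.8%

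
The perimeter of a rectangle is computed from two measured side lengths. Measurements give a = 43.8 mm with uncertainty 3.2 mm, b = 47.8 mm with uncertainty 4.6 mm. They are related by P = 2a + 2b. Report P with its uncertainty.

183 ± 11.2 mm

Each term contributes (cᵢ δxᵢ)² to (δP)²:
  (2·δa)² = 41.0;  (2·δb)² = 84.6
δP = √(126) = 11.2 mm
P = 183 mm.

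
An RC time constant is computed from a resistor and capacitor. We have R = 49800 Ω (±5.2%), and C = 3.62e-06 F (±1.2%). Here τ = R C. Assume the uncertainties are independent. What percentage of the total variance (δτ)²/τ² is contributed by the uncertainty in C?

(δτ/τ)² = (1·δR/R)² + (1·δC/C)²
  R term: (1×0.0520)² = 0.00270
  C term: (1×0.0120)² = 0.000144
Total = 0.00285. Share from C = 0.000144/0.00285 = 0.0506.

5.06%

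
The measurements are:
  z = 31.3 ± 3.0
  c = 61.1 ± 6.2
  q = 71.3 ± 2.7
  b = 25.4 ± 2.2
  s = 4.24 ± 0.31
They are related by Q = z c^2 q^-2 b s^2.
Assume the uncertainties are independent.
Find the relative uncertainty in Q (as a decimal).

Relative error in a monomial: (δQ/Q)² = Σ (nᵢ · δxᵢ/xᵢ)².
  (1·δz/z)² = (1×0.0958)² = 0.00919;  (2·δc/c)² = (2×0.101)² = 0.0412;  (-2·δq/q)² = (-2×0.0379)² = 0.00574;  (1·δb/b)² = (1×0.0866)² = 0.00750;  (2·δs/s)² = (2×0.0731)² = 0.0214
δQ/Q = √(0.0850) = 0.292

0.292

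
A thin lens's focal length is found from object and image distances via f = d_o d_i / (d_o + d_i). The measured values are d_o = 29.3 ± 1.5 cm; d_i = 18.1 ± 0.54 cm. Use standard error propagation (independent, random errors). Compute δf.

0.301 cm

∂f/∂d_o = (d_i/(d_o+d_i))² = 0.146;  ∂f/∂d_i = (d_o/(d_o+d_i))² = 0.382
δf = √((∂f/∂d_o · δd_o)² + (∂f/∂d_i · δd_i)²) = √(0.0478 + 0.0426) = 0.301 cm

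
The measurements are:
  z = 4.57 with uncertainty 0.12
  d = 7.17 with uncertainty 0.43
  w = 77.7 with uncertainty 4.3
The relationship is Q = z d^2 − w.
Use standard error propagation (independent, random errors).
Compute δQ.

Let p = z·d^2 = 235. δp/p = √((1·δz/z)² + (2·δd/d)²) = √(0.000689 + 0.0144) = 0.123, so δp = 28.8.
Q = p − w: δQ = √(δp² + δw²) = √(832 + 18.5) = 29.2

29.2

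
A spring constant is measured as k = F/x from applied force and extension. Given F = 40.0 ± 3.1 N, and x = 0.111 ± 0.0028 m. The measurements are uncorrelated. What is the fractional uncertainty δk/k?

0.0815

Products/powers → add relative errors in quadrature, weighted by exponent:
  (1·δF/F)² = (1×0.0775)² = 0.00601;  (-1·δx/x)² = (-1×0.0252)² = 0.000636
δk/k = √(0.00664) = 0.0815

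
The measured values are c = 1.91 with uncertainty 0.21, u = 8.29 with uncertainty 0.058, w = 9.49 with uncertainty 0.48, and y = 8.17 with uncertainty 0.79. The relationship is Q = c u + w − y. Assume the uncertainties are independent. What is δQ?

1.97

Let p = c·u = 15.8. δp/p = √((1·δc/c)² + (1·δu/u)²) = √(0.0121 + 4.89e-05) = 0.110, so δp = 1.74.
Q = p + w − y: δQ = √(δp² + δw² + δy²) = √(3.04 + 0.230 + 0.624) = 1.97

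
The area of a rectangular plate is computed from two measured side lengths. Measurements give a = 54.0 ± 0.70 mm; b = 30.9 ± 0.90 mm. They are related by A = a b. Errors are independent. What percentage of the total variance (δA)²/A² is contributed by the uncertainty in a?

16.5%

(δA/A)² = (1·δa/a)² + (1·δb/b)²
  a term: (1×0.0130)² = 0.000168
  b term: (1×0.0291)² = 0.000848
Total = 0.00102. Share from a = 0.000168/0.00102 = 0.165.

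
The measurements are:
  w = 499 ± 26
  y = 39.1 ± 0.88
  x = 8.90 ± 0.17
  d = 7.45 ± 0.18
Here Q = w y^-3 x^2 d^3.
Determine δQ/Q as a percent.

Since Q is a product/quotient, work with relative uncertainties:
  (1·δw/w)² = (1×0.0521)² = 0.00271;  (-3·δy/y)² = (-3×0.0225)² = 0.00456;  (2·δx/x)² = (2×0.0191)² = 0.00146;  (3·δd/d)² = (3×0.0242)² = 0.00525
δQ/Q = √(0.0140) = 0.118

11.8%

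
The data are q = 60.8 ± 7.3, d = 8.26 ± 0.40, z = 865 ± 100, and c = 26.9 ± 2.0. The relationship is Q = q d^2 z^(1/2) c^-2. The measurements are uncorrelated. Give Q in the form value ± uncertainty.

For a monomial Q ∝ q, d^2, z^(1/2), c^-2, fractional errors add in quadrature:
  (1·δq/q)² = (1×0.120)² = 0.0144;  (2·δd/d)² = (2×0.0484)² = 0.00938;  (½·δz/z)² = (0.5×0.116)² = 0.00334;  (-2·δc/c)² = (-2×0.0743)² = 0.0221
δQ/Q = √(0.0492) = 0.222
Q = 169, so δQ = 0.222 × 169 = 37.4.

169 ± 37.4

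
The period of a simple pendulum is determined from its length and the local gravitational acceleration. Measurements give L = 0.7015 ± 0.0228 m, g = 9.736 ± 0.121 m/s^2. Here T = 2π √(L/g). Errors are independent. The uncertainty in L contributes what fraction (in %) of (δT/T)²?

(δT/T)² = (½·δL/L)² + (−½·δg/g)²
  L term: (0.5×0.0325)² = 0.000264
  g term: (-0.5×0.0124)² = 3.86e-05
Total = 0.000303. Share from L = 0.000264/0.000303 = 0.872.

87.2%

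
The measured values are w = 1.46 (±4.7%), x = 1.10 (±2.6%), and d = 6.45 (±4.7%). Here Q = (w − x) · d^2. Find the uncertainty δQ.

Let u = w − x = 0.360. δu = √(δw² + δx²) = √(0.00471 + 0.000818) = 0.0743, so δu/u = 0.207.
Q is then a monomial in u, d:
δQ/Q = √((δu/u)² + (2·δd/d)²) = √(0.0426 + 0.00884) = 0.227
Q = 15.0, so δQ = 0.227 × 15.0 = 3.40.

3.40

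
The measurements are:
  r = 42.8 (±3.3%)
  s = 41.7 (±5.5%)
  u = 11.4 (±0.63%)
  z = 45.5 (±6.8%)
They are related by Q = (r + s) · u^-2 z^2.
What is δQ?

Let w = r + s = 84.5. δw = √(δr² + δs²) = √(1.99 + 5.26) = 2.69, so δw/w = 0.0319.
Q is then a monomial in w, u, z:
δQ/Q = √((δw/w)² + (-2·δu/u)² + (2·δz/z)²) = √(0.00102 + 0.000159 + 0.0185) = 0.140
Q = 1350, so δQ = 0.140 × 1350 = 189.

189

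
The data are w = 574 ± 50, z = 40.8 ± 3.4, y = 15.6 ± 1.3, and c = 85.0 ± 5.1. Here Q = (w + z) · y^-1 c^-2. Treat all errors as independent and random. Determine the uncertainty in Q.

0.000913

Let u = w + z = 615. δu = √(δw² + δz²) = √(2500 + 11.6) = 50.1, so δu/u = 0.0815.
Q is then a monomial in u, y, c:
δQ/Q = √((δu/u)² + (-1·δy/y)² + (-2·δc/c)²) = √(0.00664 + 0.00694 + 0.0144) = 0.167
Q = 0.00545, so δQ = 0.167 × 0.00545 = 0.000913.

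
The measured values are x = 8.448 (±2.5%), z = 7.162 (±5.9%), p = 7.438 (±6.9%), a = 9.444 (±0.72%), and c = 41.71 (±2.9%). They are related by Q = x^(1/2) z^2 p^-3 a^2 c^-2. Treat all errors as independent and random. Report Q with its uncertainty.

0.01857 ± 0.00457

Each factor contributes (exponent × relative error)² to (δQ/Q)²:
  (½·δx/x)² = (0.5×0.0250)² = 0.000156;  (2·δz/z)² = (2×0.0590)² = 0.0139;  (-3·δp/p)² = (-3×0.0690)² = 0.0428;  (2·δa/a)² = (2×0.00720)² = 0.000207;  (-2·δc/c)² = (-2×0.0290)² = 0.00336
δQ/Q = √(0.0605) = 0.246
Q = 0.01857, so δQ = 0.246 × 0.01857 = 0.00457.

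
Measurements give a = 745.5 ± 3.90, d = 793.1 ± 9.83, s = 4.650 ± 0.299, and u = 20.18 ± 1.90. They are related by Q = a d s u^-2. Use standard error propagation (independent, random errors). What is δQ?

Products/powers → add relative errors in quadrature, weighted by exponent:
  (1·δa/a)² = (1×0.00523)² = 2.74e-05;  (1·δd/d)² = (1×0.0124)² = 0.000154;  (1·δs/s)² = (1×0.0643)² = 0.00413;  (-2·δu/u)² = (-2×0.0942)² = 0.0355
δQ/Q = √(0.0398) = 0.199
Q = 6751, so δQ = 0.199 × 6751 = 1350.

1350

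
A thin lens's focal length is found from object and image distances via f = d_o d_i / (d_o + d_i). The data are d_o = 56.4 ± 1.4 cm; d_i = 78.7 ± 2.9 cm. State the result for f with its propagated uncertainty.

32.9 ± 0.694 cm

∂f/∂d_o = (d_i/(d_o+d_i))² = 0.339;  ∂f/∂d_i = (d_o/(d_o+d_i))² = 0.174
δf = √((∂f/∂d_o · δd_o)² + (∂f/∂d_i · δd_i)²) = √(0.226 + 0.255) = 0.694 cm
f = 32.9 cm.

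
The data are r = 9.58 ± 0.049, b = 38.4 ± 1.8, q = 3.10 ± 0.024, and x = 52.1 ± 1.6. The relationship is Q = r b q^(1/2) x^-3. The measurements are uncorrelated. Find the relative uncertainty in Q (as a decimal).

For a monomial Q ∝ r, b, q^(1/2), x^-3, fractional errors add in quadrature:
  (1·δr/r)² = (1×0.00511)² = 2.62e-05;  (1·δb/b)² = (1×0.0469)² = 0.00220;  (½·δq/q)² = (0.5×0.00774)² = 1.5e-05;  (-3·δx/x)² = (-3×0.0307)² = 0.00849
δQ/Q = √(0.0107) = 0.104

0.104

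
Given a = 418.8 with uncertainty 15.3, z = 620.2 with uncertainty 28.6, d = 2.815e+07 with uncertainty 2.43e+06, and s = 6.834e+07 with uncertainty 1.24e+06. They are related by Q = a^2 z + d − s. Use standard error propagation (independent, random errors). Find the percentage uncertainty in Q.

Let p = a^2·z = 1.088e+08. δp/p = √((2·δa/a)² + (1·δz/z)²) = √(0.00534 + 0.00213) = 0.0864, so δp = 9.4e+06.
Q = p + d − s: δQ = √(δp² + δd² + δs²) = √(8.83e+13 + 5.9e+12 + 1.54e+12) = 9.79e+06
Q = 6.859e+07, so δQ/Q = 9.79e+06/6.859e+07 = 0.143.

14.3%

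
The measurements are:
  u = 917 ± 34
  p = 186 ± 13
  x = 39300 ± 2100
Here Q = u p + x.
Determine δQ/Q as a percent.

6.51%

Let w = u·p = 1.71e+05. δw/w = √((1·δu/u)² + (1·δp/p)²) = √(0.00137 + 0.00488) = 0.0791, so δw = 13500.
Q = w + x: δQ = √(δw² + δx²) = √(1.82e+08 + 4.41e+06) = 13700
Q = 2.1e+05, so δQ/Q = 13700/2.1e+05 = 0.0651.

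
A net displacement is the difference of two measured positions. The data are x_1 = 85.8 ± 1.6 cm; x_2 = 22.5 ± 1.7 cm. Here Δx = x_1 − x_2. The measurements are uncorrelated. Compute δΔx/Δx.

0.0369

Absolute uncertainties add in quadrature for a linear combination:
  (δx_1)² = 2.56;  (δx_2)² = 2.89
δΔx = √(5.45) = 2.33 cm
Δx = 63.3 cm, so δΔx/Δx = 2.33/63.3 = 0.0369.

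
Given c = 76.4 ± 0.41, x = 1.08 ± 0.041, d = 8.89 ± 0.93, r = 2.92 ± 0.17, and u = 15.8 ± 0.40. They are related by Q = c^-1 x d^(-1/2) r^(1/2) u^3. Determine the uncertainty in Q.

Products/powers → add relative errors in quadrature, weighted by exponent:
  (-1·δc/c)² = (-1×0.00537)² = 2.88e-05;  (1·δx/x)² = (1×0.0380)² = 0.00144;  (−½·δd/d)² = (-0.5×0.105)² = 0.00274;  (½·δr/r)² = (0.5×0.0582)² = 0.000847;  (3·δu/u)² = (3×0.0253)² = 0.00577
δQ/Q = √(0.0108) = 0.104
Q = 32.0, so δQ = 0.104 × 32.0 = 3.32.

3.32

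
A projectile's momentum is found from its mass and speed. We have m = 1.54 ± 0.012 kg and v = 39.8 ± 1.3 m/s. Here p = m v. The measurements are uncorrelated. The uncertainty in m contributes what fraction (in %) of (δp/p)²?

5.38%

(δp/p)² = (1·δm/m)² + (1·δv/v)²
  m term: (1×0.00779)² = 6.07e-05
  v term: (1×0.0327)² = 0.00107
Total = 0.00113. Share from m = 6.07e-05/0.00113 = 0.0538.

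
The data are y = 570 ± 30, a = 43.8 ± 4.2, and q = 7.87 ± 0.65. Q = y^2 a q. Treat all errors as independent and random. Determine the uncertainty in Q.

Relative error in a monomial: (δQ/Q)² = Σ (nᵢ · δxᵢ/xᵢ)².
  (2·δy/y)² = (2×0.0526)² = 0.0111;  (1·δa/a)² = (1×0.0959)² = 0.00919;  (1·δq/q)² = (1×0.0826)² = 0.00682
δQ/Q = √(0.0271) = 0.165
Q = 1.12e+08, so δQ = 0.165 × 1.12e+08 = 1.84e+07.

1.84e+07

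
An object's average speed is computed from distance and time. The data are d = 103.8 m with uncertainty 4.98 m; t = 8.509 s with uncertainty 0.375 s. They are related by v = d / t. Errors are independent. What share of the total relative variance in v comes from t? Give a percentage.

(δv/v)² = (1·δd/d)² + (-1·δt/t)²
  d term: (1×0.0480)² = 0.00230
  t term: (-1×0.0441)² = 0.00194
Total = 0.00424. Share from t = 0.00194/0.00424 = 0.458.

45.8%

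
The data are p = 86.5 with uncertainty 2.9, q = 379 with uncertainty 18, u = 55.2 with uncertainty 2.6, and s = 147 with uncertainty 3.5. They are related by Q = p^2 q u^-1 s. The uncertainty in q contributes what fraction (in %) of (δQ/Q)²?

(δQ/Q)² = (2·δp/p)² + (1·δq/q)² + (-1·δu/u)² + (1·δs/s)²
  p term: (2×0.0335)² = 0.00450
  q term: (1×0.0475)² = 0.00226
  u term: (-1×0.0471)² = 0.00222
  s term: (1×0.0238)² = 0.000567
Total = 0.00954. Share from q = 0.00226/0.00954 = 0.237.

23.7%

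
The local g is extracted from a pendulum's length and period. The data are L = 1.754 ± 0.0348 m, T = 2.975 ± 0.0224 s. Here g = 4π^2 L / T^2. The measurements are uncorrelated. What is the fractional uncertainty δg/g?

0.0249

Products/powers → add relative errors in quadrature, weighted by exponent:
  (1·δL/L)² = (1×0.0198)² = 0.000394;  (-2·δT/T)² = (-2×0.00753)² = 0.000227
δg/g = √(0.000620) = 0.0249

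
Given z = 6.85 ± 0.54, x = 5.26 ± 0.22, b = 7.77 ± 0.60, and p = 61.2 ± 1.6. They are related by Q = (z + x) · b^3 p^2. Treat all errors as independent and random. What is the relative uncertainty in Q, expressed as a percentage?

Let u = z + x = 12.1. δu = √(δz² + δx²) = √(0.292 + 0.0484) = 0.583, so δu/u = 0.0481.
Q is then a monomial in u, b, p:
δQ/Q = √((δu/u)² + (3·δb/b)² + (2·δp/p)²) = √(0.00232 + 0.0537 + 0.00273) = 0.242

24.2%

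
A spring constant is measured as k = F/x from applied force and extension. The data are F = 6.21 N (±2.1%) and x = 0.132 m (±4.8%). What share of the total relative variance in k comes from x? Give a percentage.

(δk/k)² = (1·δF/F)² + (-1·δx/x)²
  F term: (1×0.0210)² = 0.000441
  x term: (-1×0.0480)² = 0.00230
Total = 0.00275. Share from x = 0.00230/0.00275 = 0.839.

83.9%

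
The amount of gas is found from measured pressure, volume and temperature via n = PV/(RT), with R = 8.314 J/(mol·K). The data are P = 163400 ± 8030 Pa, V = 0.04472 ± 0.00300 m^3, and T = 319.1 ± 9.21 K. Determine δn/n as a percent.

8.80%

n is a product of powers, so relative uncertainties combine in quadrature:
  (1·δP/P)² = (1×0.0491)² = 0.00242;  (1·δV/V)² = (1×0.0671)² = 0.00450;  (-1·δT/T)² = (-1×0.0289)² = 0.000833
δn/n = √(0.00775) = 0.0880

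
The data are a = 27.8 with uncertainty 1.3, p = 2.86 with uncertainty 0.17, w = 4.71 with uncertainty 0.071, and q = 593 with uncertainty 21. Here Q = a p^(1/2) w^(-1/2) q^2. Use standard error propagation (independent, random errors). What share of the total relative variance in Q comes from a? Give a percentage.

26.9%

(δQ/Q)² = (1·δa/a)² + (½·δp/p)² + (−½·δw/w)² + (2·δq/q)²
  a term: (1×0.0468)² = 0.00219
  p term: (0.5×0.0594)² = 0.000883
  w term: (-0.5×0.0151)² = 5.68e-05
  q term: (2×0.0354)² = 0.00502
Total = 0.00814. Share from a = 0.00219/0.00814 = 0.269.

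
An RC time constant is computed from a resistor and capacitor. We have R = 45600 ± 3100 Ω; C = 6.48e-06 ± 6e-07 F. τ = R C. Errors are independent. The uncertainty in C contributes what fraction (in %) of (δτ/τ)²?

65.0%

(δτ/τ)² = (1·δR/R)² + (1·δC/C)²
  R term: (1×0.0680)² = 0.00462
  C term: (1×0.0926)² = 0.00857
Total = 0.0132. Share from C = 0.00857/0.0132 = 0.650.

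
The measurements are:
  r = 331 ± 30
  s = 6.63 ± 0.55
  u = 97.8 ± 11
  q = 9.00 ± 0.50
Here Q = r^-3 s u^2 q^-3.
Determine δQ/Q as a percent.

39.9%

Each factor contributes (exponent × relative error)² to (δQ/Q)²:
  (-3·δr/r)² = (-3×0.0906)² = 0.0739;  (1·δs/s)² = (1×0.0830)² = 0.00688;  (2·δu/u)² = (2×0.112)² = 0.0506;  (-3·δq/q)² = (-3×0.0556)² = 0.0278
δQ/Q = √(0.159) = 0.399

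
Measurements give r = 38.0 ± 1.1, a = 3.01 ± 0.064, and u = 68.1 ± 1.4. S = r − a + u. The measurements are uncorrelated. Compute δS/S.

Each term contributes (cᵢ δxᵢ)² to (δS)²:
  (δr)² = 1.21;  (δa)² = 0.00410;  (δu)² = 1.96
δS = √(3.17) = 1.78
S = 103, so δS/S = 1.78/103 = 0.0173.

0.0173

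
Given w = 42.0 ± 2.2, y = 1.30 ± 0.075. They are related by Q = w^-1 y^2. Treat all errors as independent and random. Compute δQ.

Relative error in a monomial: (δQ/Q)² = Σ (nᵢ · δxᵢ/xᵢ)².
  (-1·δw/w)² = (-1×0.0524)² = 0.00274;  (2·δy/y)² = (2×0.0577)² = 0.0133
δQ/Q = √(0.0161) = 0.127
Q = 0.0402, so δQ = 0.127 × 0.0402 = 0.00510.

0.00510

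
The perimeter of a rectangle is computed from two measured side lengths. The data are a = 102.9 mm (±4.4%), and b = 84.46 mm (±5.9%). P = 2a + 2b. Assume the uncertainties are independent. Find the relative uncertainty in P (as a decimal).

P is a linear combination, so absolute uncertainties add in quadrature:
  (2·δa)² = 82.0;  (2·δb)² = 99.3
δP = √(181) = 13.5 mm
P = 374.7 mm, so δP/P = 13.5/374.7 = 0.0359.

0.0359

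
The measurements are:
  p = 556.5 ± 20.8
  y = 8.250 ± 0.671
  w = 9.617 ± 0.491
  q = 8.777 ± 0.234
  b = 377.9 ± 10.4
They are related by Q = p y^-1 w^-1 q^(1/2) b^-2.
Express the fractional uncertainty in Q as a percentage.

Relative error in a monomial: (δQ/Q)² = Σ (nᵢ · δxᵢ/xᵢ)².
  (1·δp/p)² = (1×0.0374)² = 0.00140;  (-1·δy/y)² = (-1×0.0813)² = 0.00662;  (-1·δw/w)² = (-1×0.0511)² = 0.00261;  (½·δq/q)² = (0.5×0.0267)² = 0.000178;  (-2·δb/b)² = (-2×0.0275)² = 0.00303
δQ/Q = √(0.0138) = 0.118

11.8%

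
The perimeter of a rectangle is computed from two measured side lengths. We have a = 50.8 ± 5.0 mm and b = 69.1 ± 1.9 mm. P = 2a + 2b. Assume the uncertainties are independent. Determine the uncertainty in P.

Absolute uncertainties add in quadrature for a linear combination:
  (2·δa)² = 100;  (2·δb)² = 14.4
δP = √(114) = 10.7 mm

10.7 mm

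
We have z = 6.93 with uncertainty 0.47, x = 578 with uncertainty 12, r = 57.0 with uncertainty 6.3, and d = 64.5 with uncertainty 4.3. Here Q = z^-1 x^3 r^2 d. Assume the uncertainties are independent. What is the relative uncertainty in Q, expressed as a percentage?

Since Q is a product/quotient, work with relative uncertainties:
  (-1·δz/z)² = (-1×0.0678)² = 0.00460;  (3·δx/x)² = (3×0.0208)² = 0.00388;  (2·δr/r)² = (2×0.111)² = 0.0489;  (1·δd/d)² = (1×0.0667)² = 0.00444
δQ/Q = √(0.0618) = 0.249

24.9%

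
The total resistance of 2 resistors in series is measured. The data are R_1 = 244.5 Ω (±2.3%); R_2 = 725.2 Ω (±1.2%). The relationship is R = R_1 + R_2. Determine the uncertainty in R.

R is a linear combination, so absolute uncertainties add in quadrature:
  (δR_1)² = 31.6;  (δR_2)² = 75.7
δR = √(107) = 10.4 Ω

10.4 Ω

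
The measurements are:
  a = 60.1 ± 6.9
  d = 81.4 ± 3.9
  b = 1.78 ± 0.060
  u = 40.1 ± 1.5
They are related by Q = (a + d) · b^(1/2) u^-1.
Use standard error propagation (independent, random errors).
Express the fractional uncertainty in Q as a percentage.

Let w = a + d = 142. δw = √(δa² + δd²) = √(47.6 + 15.2) = 7.93, so δw/w = 0.0560.
Q is then a monomial in w, b, u:
δQ/Q = √((δw/w)² + (½·δb/b)² + (-1·δu/u)²) = √(0.00314 + 0.000284 + 0.00140) = 0.0694

6.94%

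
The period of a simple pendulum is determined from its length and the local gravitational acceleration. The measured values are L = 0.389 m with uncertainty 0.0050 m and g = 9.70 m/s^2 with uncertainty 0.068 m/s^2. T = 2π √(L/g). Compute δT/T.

0.00732

Products/powers → add relative errors in quadrature, weighted by exponent:
  (½·δL/L)² = (0.5×0.0129)² = 4.13e-05;  (−½·δg/g)² = (-0.5×0.00701)² = 1.23e-05
δT/T = √(5.36e-05) = 0.00732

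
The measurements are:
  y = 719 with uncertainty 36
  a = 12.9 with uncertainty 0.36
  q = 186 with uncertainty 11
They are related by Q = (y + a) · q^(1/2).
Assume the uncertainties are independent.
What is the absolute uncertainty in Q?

573

Let u = y + a = 732. δu = √(δy² + δa²) = √(1300 + 0.130) = 36.0, so δu/u = 0.0492.
Q is then a monomial in u, q:
δQ/Q = √((δu/u)² + (½·δq/q)²) = √(0.00242 + 0.000874) = 0.0574
Q = 9980, so δQ = 0.0574 × 9980 = 573.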